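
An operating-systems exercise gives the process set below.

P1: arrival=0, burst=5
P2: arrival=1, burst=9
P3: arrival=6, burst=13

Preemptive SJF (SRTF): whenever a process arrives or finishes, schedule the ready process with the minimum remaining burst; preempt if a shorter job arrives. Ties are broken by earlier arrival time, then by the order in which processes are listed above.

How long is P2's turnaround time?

13

Schedule: | P1 0-5 | P2 5-14 | P3 14-27 |
Completion: P1=5  P2=14  P3=27
Turnaround (C−A): P1=5  P2=13  P3=21
Turnaround(P2) = completion − arrival = 14 − 1 = 13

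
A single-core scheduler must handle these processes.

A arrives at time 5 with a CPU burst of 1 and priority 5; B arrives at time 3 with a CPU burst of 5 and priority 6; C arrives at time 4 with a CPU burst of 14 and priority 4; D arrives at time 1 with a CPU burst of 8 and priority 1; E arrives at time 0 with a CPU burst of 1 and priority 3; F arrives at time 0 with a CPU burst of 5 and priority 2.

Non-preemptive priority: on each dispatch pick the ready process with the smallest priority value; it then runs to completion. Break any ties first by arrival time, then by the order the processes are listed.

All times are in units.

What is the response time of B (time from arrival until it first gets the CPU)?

Gantt: | F 0-5 | D 5-13 | E 13-14 | C 14-28 | A 28-29 | B 29-34 |
Completion: A=29  B=34  C=28  D=13  E=14  F=5
Turnaround (C−A): A=24  B=31  C=24  D=12  E=14  F=5
Response(B) = first start − arrival = 29 − 3 = 26

26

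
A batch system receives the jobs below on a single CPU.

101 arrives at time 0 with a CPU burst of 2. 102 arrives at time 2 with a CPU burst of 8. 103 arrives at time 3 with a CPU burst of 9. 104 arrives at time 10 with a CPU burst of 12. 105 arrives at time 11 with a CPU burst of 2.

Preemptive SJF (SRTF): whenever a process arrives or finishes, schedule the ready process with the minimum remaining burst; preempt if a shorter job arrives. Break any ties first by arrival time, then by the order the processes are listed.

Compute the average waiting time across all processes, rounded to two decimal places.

Schedule: | 101 0-2 | 102 2-10 | 103 10-11 | 105 11-13 | 103 13-21 | 104 21-33 |
Completion: 101=2  102=10  103=21  104=33  105=13
Turnaround (C−A): 101=2  102=8  103=18  104=23  105=2
Waiting times: 101=0, 102=0, 103=9, 104=11, 105=0
Average waiting = (0+0+9+11+0) / 5 = 20/5 = 4.00

4.00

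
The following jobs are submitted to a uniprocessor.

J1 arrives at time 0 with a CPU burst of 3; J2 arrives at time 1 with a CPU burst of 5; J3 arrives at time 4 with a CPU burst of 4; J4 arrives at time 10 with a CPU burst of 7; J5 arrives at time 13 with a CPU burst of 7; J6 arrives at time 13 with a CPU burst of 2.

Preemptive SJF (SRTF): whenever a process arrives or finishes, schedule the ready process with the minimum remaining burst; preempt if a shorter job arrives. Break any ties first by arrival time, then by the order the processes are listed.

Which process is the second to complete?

J2

Gantt: | J1 0-3 | J2 3-8 | J3 8-12 | J4 12-13 | J6 13-15 | J4 15-21 | J5 21-28 |
Completion: J1=3  J2=8  J3=12  J4=21  J5=28  J6=15
Finish order: J1 → J2 → J3 → J6 → J4 → J5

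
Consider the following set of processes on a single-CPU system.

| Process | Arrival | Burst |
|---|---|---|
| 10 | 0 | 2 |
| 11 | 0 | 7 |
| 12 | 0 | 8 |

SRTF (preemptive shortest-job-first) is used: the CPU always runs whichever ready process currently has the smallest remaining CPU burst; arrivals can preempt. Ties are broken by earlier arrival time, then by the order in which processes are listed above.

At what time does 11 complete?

Gantt: | 10 0-2 | 11 2-9 | 12 9-17 |
Completion: 10=2  11=9  12=17

9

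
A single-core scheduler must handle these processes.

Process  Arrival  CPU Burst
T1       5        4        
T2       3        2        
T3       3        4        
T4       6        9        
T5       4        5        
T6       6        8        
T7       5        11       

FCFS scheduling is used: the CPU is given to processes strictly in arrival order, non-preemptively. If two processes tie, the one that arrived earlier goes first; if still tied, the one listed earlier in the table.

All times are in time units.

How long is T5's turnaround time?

Schedule: | idle 0-3 | T2 3-5 | T3 5-9 | T5 9-14 | T1 14-18 | T7 18-29 | T4 29-38 | T6 38-46 |
Completion: T1=18  T2=5  T3=9  T4=38  T5=14  T6=46  T7=29
Turnaround(T5) = completion − arrival = 14 − 4 = 10

10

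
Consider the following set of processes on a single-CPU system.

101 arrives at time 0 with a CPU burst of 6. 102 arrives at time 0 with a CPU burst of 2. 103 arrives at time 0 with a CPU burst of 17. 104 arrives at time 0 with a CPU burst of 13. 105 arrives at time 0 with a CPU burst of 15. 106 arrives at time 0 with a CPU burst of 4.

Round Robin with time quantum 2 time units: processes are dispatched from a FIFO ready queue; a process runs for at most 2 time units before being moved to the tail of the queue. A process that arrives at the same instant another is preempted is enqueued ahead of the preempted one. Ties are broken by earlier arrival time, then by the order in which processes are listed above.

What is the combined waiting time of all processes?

157

Schedule: | 101 0-2 | 102 2-4 | 103 4-6 | 104 6-8 | 105 8-10 | 106 10-12 | 101 12-14 | 103 14-16 | 104 16-18 | 105 18-20 | 106 20-22 | 101 22-24 | 103 24-26 | 104 26-28 | 105 28-30 | 103 30-32 | 104 32-34 | 105 34-36 | 103 36-38 | 104 38-40 | 105 40-42 | 103 42-44 | 104 44-46 | 105 46-48 | 103 48-50 | 104 50-51 | 105 51-53 | 103 53-55 | 105 55-56 | 103 56-57 |
Completion: 101=24  102=4  103=57  104=51  105=56  106=22
Turnaround (C−A): 101=24  102=4  103=57  104=51  105=56  106=22
Waiting = turnaround − burst: 101=18, 102=2, 103=40, 104=38, 105=41, 106=18
Total waiting = 18 + 2 + 40 + 38 + 41 + 18 = 157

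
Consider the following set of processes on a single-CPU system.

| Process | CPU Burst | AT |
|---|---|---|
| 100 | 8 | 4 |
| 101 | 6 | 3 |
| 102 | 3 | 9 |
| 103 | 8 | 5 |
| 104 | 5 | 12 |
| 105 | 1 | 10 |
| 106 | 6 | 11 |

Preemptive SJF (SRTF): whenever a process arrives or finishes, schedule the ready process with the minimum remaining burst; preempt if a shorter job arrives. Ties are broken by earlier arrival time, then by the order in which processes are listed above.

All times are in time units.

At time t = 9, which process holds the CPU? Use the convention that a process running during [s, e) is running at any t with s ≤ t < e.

102

Schedule: | idle 0-3 | 101 3-9 | 102 9-10 | 105 10-11 | 102 11-13 | 104 13-18 | 106 18-24 | 100 24-32 | 103 32-40 |
Completion: 100=32  101=9  102=13  103=40  104=18  105=11  106=24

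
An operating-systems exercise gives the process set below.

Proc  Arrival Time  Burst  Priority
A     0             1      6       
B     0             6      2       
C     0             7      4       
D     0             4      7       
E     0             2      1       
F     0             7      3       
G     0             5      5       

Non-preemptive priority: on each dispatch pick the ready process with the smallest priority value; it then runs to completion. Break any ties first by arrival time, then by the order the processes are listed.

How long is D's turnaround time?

Gantt: | E 0-2 | B 2-8 | F 8-15 | C 15-22 | G 22-27 | A 27-28 | D 28-32 |
Completion: A=28  B=8  C=22  D=32  E=2  F=15  G=27
Turnaround (C−A): A=28  B=8  C=22  D=32  E=2  F=15  G=27
Turnaround(D) = completion − arrival = 32 − 0 = 32

32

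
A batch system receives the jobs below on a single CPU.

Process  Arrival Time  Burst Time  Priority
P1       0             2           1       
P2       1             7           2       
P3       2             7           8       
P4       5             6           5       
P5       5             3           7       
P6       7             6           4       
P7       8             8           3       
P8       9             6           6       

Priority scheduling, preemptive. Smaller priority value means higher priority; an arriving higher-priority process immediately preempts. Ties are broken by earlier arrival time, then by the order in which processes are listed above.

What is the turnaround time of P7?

9

Timeline: | P1 0-2 | P2 2-9 | P7 9-17 | P6 17-23 | P4 23-29 | P8 29-35 | P5 35-38 | P3 38-45 |
Completion: P1=2  P2=9  P3=45  P4=29  P5=38  P6=23  P7=17  P8=35
Turnaround(P7) = completion − arrival = 17 − 8 = 9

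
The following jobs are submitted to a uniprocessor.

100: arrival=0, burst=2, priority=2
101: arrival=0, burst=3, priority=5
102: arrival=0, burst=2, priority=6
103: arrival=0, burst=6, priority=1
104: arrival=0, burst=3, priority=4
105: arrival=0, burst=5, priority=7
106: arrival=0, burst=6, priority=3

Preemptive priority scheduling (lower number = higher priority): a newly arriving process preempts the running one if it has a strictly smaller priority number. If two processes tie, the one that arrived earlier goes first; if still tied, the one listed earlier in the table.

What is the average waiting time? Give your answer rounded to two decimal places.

12.43

Schedule: | 103 0-6 | 100 6-8 | 106 8-14 | 104 14-17 | 101 17-20 | 102 20-22 | 105 22-27 |
Completion: 100=8  101=20  102=22  103=6  104=17  105=27  106=14
Turnaround (C−A): 100=8  101=20  102=22  103=6  104=17  105=27  106=14
Waiting times: 100=6, 101=17, 102=20, 103=0, 104=14, 105=22, 106=8
Average waiting = (6+17+20+0+14+22+8) / 7 = 87/7 = 12.43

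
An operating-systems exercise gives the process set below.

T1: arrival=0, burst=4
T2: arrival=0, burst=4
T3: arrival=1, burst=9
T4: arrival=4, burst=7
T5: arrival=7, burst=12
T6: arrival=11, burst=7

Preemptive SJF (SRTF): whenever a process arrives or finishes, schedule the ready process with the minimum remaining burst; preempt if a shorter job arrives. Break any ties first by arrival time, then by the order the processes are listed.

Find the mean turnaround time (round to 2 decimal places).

16.67

Schedule: | T1 0-4 | T2 4-8 | T4 8-15 | T6 15-22 | T3 22-31 | T5 31-43 |
Completion: T1=4  T2=8  T3=31  T4=15  T5=43  T6=22
Turnaround (C−A): T1=4  T2=8  T3=30  T4=11  T5=36  T6=11
Turnaround times: T1=4, T2=8, T3=30, T4=11, T5=36, T6=11
Average turnaround = (4+8+30+11+36+11) / 6 = 100/6 = 16.67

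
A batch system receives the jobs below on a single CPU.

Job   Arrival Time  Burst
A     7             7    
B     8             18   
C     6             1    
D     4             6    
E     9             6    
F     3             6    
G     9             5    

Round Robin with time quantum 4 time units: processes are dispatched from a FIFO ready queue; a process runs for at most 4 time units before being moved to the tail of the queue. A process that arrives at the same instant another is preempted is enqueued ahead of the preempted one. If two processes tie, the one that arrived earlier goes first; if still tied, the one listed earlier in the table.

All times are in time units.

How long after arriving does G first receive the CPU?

Timeline: | idle 0-3 | F 3-7 | D 7-11 | C 11-12 | A 12-16 | F 16-18 | B 18-22 | E 22-26 | G 26-30 | D 30-32 | A 32-35 | B 35-39 | E 39-41 | G 41-42 | B 42-52 |
Completion: A=35  B=52  C=12  D=32  E=41  F=18  G=42
Response(G) = first start − arrival = 26 − 9 = 17

17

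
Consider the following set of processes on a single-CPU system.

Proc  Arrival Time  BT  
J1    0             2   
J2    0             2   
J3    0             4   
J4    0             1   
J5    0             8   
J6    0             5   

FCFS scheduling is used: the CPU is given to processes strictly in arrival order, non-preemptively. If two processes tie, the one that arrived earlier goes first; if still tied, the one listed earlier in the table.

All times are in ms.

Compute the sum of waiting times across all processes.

Schedule: | J1 0-2 | J2 2-4 | J3 4-8 | J4 8-9 | J5 9-17 | J6 17-22 |
Completion: J1=2  J2=4  J3=8  J4=9  J5=17  J6=22
Turnaround (C−A): J1=2  J2=4  J3=8  J4=9  J5=17  J6=22
Waiting = turnaround − burst: J1=0, J2=2, J3=4, J4=8, J5=9, J6=17
Total waiting = 0 + 2 + 4 + 8 + 9 + 17 = 40

40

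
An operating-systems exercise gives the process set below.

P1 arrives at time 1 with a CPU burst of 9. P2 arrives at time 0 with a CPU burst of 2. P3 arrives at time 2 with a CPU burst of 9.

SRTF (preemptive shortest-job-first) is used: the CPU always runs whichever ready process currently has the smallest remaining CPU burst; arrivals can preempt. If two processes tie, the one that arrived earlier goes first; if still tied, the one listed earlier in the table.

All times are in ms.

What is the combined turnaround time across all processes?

Timeline: | P2 0-2 | P1 2-11 | P3 11-20 |
Completion: P1=11  P2=2  P3=20
Turnaround = completion − arrival: P1=10, P2=2, P3=18
Total turnaround = 10 + 2 + 18 = 30

30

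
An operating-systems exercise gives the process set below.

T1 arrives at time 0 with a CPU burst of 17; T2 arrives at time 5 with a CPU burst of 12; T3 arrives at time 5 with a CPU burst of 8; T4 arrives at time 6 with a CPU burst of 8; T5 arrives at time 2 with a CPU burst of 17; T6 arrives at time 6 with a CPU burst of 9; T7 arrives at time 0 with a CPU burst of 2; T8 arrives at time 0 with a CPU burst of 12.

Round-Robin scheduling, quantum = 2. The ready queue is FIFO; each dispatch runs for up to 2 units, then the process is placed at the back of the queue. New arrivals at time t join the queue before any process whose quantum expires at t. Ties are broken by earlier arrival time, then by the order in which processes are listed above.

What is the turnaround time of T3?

51

Timeline: | T1 0-2 | T7 2-4 | T8 4-6 | T5 6-8 | T1 8-10 | T2 10-12 | T3 12-14 | T4 14-16 | T6 16-18 | T8 18-20 | T5 20-22 | T1 22-24 | T2 24-26 | T3 26-28 | T4 28-30 | T6 30-32 | T8 32-34 | T5 34-36 | T1 36-38 | T2 38-40 | T3 40-42 | T4 42-44 | T6 44-46 | T8 46-48 | T5 48-50 | T1 50-52 | T2 52-54 | T3 54-56 | T4 56-58 | T6 58-60 | T8 60-62 | T5 62-64 | T1 64-66 | T2 66-68 | T6 68-69 | T8 69-71 | T5 71-73 | T1 73-75 | T2 75-77 | T5 77-79 | T1 79-81 | T5 81-83 | T1 83-84 | T5 84-85 |
Completion: T1=84  T2=77  T3=56  T4=58  T5=85  T6=69  T7=4  T8=71
Turnaround (C−A): T1=84  T2=72  T3=51  T4=52  T5=83  T6=63  T7=4  T8=71
Turnaround(T3) = completion − arrival = 56 − 5 = 51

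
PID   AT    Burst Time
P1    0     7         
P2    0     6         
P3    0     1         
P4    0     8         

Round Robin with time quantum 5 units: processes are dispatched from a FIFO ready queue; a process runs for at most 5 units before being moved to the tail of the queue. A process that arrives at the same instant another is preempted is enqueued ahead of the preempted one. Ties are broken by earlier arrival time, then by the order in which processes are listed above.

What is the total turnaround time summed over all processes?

70

Schedule: | P1 0-5 | P2 5-10 | P3 10-11 | P4 11-16 | P1 16-18 | P2 18-19 | P4 19-22 |
Completion: P1=18  P2=19  P3=11  P4=22
Turnaround (C−A): P1=18  P2=19  P3=11  P4=22
Turnaround = completion − arrival: P1=18, P2=19, P3=11, P4=22
Total turnaround = 18 + 19 + 11 + 22 = 70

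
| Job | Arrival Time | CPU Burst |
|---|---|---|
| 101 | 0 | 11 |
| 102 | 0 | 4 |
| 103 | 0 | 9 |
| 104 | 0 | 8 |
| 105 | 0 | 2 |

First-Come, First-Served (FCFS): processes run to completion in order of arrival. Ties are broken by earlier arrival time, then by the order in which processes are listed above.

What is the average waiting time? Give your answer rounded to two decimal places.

Gantt: | 101 0-11 | 102 11-15 | 103 15-24 | 104 24-32 | 105 32-34 |
Completion: 101=11  102=15  103=24  104=32  105=34
Waiting times: 101=0, 102=11, 103=15, 104=24, 105=32
Average waiting = (0+11+15+24+32) / 5 = 82/5 = 16.40

16.40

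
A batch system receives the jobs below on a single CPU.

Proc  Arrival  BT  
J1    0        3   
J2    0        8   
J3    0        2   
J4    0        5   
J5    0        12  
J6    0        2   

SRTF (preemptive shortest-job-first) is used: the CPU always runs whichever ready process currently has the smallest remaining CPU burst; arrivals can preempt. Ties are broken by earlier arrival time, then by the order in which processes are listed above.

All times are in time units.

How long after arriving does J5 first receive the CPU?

20

Timeline: | J3 0-2 | J6 2-4 | J1 4-7 | J4 7-12 | J2 12-20 | J5 20-32 |
Completion: J1=7  J2=20  J3=2  J4=12  J5=32  J6=4
Turnaround (C−A): J1=7  J2=20  J3=2  J4=12  J5=32  J6=4
Response(J5) = first start − arrival = 20 − 0 = 20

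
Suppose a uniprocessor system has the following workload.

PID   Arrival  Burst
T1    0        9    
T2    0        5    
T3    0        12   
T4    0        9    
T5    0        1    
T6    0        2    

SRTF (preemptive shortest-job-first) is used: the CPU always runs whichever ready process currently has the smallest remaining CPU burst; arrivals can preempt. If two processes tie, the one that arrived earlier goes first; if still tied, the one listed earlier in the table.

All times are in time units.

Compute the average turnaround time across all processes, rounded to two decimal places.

Timeline: | T5 0-1 | T6 1-3 | T2 3-8 | T1 8-17 | T4 17-26 | T3 26-38 |
Completion: T1=17  T2=8  T3=38  T4=26  T5=1  T6=3
Turnaround (C−A): T1=17  T2=8  T3=38  T4=26  T5=1  T6=3
Turnaround times: T1=17, T2=8, T3=38, T4=26, T5=1, T6=3
Average turnaround = (17+8+38+26+1+3) / 6 = 93/6 = 15.50

15.50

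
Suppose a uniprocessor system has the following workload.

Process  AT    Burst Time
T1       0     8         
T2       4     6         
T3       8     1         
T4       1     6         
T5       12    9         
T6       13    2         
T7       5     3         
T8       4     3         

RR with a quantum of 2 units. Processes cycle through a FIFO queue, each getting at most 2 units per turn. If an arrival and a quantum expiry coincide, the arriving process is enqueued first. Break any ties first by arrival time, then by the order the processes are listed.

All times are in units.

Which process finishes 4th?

T6

Schedule: | T1 0-2 | T4 2-4 | T1 4-6 | T2 6-8 | T8 8-10 | T4 10-12 | T7 12-14 | T1 14-16 | T3 16-17 | T2 17-19 | T8 19-20 | T5 20-22 | T4 22-24 | T6 24-26 | T7 26-27 | T1 27-29 | T2 29-31 | T5 31-38 |
Completion: T1=29  T2=31  T3=17  T4=24  T5=38  T6=26  T7=27  T8=20
Finish order: T3 → T8 → T4 → T6 → T7 → T1 → T2 → T5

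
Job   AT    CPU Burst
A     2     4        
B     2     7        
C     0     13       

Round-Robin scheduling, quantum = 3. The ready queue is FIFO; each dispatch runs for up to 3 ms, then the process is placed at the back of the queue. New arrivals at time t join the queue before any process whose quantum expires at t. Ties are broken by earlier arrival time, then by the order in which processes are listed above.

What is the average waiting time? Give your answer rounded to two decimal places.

Gantt: | C 0-3 | A 3-6 | B 6-9 | C 9-12 | A 12-13 | B 13-16 | C 16-19 | B 19-20 | C 20-24 |
Completion: A=13  B=20  C=24
Waiting times: A=7, B=11, C=11
Average waiting = (7+11+11) / 3 = 29/3 = 9.67

9.67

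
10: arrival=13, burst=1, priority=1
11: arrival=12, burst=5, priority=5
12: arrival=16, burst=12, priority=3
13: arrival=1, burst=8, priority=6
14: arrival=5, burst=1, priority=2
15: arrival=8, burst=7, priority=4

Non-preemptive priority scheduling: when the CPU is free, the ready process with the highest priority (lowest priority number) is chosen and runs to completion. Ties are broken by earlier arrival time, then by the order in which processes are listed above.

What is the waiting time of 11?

Timeline: | idle 0-1 | 13 1-9 | 14 9-10 | 15 10-17 | 10 17-18 | 12 18-30 | 11 30-35 |
Completion: 10=18  11=35  12=30  13=9  14=10  15=17
Turnaround (C−A): 10=5  11=23  12=14  13=8  14=5  15=9
Waiting(11) = turnaround − burst = 23 − 5 = 18

18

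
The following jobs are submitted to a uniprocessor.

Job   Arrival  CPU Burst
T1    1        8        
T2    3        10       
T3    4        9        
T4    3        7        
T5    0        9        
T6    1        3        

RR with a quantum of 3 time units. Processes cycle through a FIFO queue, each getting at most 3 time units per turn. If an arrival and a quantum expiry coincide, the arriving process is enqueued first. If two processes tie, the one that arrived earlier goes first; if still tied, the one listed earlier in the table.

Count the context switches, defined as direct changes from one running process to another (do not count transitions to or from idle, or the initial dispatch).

16

Gantt: | T5 0-3 | T1 3-6 | T6 6-9 | T2 9-12 | T4 12-15 | T5 15-18 | T3 18-21 | T1 21-24 | T2 24-27 | T4 27-30 | T5 30-33 | T3 33-36 | T1 36-38 | T2 38-41 | T4 41-42 | T3 42-45 | T2 45-46 |
Completion: T1=38  T2=46  T3=45  T4=42  T5=33  T6=9
Turnaround (C−A): T1=37  T2=43  T3=41  T4=39  T5=33  T6=8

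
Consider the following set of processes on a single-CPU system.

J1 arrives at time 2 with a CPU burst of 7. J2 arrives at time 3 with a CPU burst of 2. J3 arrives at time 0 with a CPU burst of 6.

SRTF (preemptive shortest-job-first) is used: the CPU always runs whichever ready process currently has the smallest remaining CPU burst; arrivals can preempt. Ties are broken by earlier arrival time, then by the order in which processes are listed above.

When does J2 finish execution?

5

Gantt: | J3 0-3 | J2 3-5 | J3 5-8 | J1 8-15 |
Completion: J1=15  J2=5  J3=8
Turnaround (C−A): J1=13  J2=2  J3=8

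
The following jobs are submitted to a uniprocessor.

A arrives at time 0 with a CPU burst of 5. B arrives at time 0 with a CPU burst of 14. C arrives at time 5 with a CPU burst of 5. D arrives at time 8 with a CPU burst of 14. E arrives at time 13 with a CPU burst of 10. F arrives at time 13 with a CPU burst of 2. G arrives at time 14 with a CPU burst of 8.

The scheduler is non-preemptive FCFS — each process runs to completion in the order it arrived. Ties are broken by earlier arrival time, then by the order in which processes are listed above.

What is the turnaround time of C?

Gantt: | A 0-5 | B 5-19 | C 19-24 | D 24-38 | E 38-48 | F 48-50 | G 50-58 |
Completion: A=5  B=19  C=24  D=38  E=48  F=50  G=58
Turnaround(C) = completion − arrival = 24 − 5 = 19

19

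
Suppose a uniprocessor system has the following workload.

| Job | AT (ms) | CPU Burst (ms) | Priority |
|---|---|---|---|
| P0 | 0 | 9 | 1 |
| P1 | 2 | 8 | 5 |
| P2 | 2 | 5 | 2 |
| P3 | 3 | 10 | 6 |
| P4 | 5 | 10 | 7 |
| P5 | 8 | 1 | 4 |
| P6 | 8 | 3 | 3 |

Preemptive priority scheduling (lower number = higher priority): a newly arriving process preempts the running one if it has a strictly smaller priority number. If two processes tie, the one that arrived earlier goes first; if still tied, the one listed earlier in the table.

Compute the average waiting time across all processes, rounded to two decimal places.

Gantt: | P0 0-9 | P2 9-14 | P6 14-17 | P5 17-18 | P1 18-26 | P3 26-36 | P4 36-46 |
Completion: P0=9  P1=26  P2=14  P3=36  P4=46  P5=18  P6=17
Turnaround (C−A): P0=9  P1=24  P2=12  P3=33  P4=41  P5=10  P6=9
Waiting times: P0=0, P1=16, P2=7, P3=23, P4=31, P5=9, P6=6
Average waiting = (0+16+7+23+31+9+6) / 7 = 92/7 = 13.14

13.14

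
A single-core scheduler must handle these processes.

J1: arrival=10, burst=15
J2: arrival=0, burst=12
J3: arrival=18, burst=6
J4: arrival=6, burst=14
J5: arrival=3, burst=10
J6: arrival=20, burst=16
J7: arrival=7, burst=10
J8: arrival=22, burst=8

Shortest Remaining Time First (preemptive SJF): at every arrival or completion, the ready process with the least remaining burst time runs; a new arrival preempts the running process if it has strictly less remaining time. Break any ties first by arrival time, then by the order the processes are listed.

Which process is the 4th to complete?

Timeline: | J2 0-12 | J5 12-22 | J3 22-28 | J8 28-36 | J7 36-46 | J4 46-60 | J1 60-75 | J6 75-91 |
Completion: J1=75  J2=12  J3=28  J4=60  J5=22  J6=91  J7=46  J8=36
Finish order: J2 → J5 → J3 → J8 → J7 → J4 → J1 → J6

J8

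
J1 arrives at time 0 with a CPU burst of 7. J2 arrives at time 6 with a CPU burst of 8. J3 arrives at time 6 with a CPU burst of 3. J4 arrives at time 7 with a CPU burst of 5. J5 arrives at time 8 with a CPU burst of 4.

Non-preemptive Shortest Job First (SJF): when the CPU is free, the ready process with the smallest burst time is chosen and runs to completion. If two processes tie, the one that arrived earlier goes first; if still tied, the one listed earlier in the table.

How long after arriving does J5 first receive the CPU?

2

Timeline: | J1 0-7 | J3 7-10 | J5 10-14 | J4 14-19 | J2 19-27 |
Completion: J1=7  J2=27  J3=10  J4=19  J5=14
Response(J5) = first start − arrival = 10 − 8 = 2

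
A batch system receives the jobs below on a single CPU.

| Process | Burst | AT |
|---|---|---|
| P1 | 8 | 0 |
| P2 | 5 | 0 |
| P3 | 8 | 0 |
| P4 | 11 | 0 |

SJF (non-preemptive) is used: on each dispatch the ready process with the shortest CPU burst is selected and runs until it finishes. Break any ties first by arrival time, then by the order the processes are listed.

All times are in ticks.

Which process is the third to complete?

Schedule: | P2 0-5 | P1 5-13 | P3 13-21 | P4 21-32 |
Completion: P1=13  P2=5  P3=21  P4=32
Turnaround (C−A): P1=13  P2=5  P3=21  P4=32
Finish order: P2 → P1 → P3 → P4

P3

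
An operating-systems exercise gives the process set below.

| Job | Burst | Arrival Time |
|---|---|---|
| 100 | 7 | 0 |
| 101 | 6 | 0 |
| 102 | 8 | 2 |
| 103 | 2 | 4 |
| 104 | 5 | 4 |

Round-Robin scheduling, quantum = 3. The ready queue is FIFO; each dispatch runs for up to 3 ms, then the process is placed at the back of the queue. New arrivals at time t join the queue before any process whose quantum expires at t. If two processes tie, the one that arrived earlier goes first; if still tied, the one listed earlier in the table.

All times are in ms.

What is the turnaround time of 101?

Gantt: | 100 0-3 | 101 3-6 | 102 6-9 | 100 9-12 | 103 12-14 | 104 14-17 | 101 17-20 | 102 20-23 | 100 23-24 | 104 24-26 | 102 26-28 |
Completion: 100=24  101=20  102=28  103=14  104=26
Turnaround (C−A): 100=24  101=20  102=26  103=10  104=22
Turnaround(101) = completion − arrival = 20 − 0 = 20

20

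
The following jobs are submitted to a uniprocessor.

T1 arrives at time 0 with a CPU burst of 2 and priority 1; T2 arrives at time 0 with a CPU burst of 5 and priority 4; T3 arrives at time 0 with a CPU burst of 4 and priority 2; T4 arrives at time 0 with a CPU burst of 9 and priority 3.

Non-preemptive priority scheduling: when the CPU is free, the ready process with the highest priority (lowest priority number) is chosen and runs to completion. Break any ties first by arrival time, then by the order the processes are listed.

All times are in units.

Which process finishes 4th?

T2

Schedule: | T1 0-2 | T3 2-6 | T4 6-15 | T2 15-20 |
Completion: T1=2  T2=20  T3=6  T4=15
Finish order: T1 → T3 → T4 → T2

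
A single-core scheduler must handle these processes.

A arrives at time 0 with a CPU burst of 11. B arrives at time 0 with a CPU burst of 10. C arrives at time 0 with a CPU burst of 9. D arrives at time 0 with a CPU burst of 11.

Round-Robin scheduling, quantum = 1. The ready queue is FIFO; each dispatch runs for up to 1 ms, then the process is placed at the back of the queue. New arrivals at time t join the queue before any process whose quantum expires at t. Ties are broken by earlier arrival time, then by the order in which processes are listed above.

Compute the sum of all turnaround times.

Timeline: | A 0-1 | B 1-2 | C 2-3 | D 3-4 | A 4-5 | B 5-6 | C 6-7 | D 7-8 | A 8-9 | B 9-10 | C 10-11 | D 11-12 | A 12-13 | B 13-14 | C 14-15 | D 15-16 | A 16-17 | B 17-18 | C 18-19 | D 19-20 | A 20-21 | B 21-22 | C 22-23 | D 23-24 | A 24-25 | B 25-26 | C 26-27 | D 27-28 | A 28-29 | B 29-30 | C 30-31 | D 31-32 | A 32-33 | B 33-34 | C 34-35 | D 35-36 | A 36-37 | B 37-38 | D 38-39 | A 39-40 | D 40-41 |
Completion: A=40  B=38  C=35  D=41
Turnaround = completion − arrival: A=40, B=38, C=35, D=41
Total turnaround = 40 + 38 + 35 + 41 = 154

154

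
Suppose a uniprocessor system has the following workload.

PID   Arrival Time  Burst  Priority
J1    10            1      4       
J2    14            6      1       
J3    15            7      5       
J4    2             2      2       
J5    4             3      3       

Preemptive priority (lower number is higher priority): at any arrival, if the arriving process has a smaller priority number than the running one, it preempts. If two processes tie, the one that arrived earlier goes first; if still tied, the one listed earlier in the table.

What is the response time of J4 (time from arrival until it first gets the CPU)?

0

Schedule: | idle 0-2 | J4 2-4 | J5 4-7 | idle 7-10 | J1 10-11 | idle 11-14 | J2 14-20 | J3 20-27 |
Completion: J1=11  J2=20  J3=27  J4=4  J5=7
Turnaround (C−A): J1=1  J2=6  J3=12  J4=2  J5=3
Response(J4) = first start − arrival = 2 − 2 = 0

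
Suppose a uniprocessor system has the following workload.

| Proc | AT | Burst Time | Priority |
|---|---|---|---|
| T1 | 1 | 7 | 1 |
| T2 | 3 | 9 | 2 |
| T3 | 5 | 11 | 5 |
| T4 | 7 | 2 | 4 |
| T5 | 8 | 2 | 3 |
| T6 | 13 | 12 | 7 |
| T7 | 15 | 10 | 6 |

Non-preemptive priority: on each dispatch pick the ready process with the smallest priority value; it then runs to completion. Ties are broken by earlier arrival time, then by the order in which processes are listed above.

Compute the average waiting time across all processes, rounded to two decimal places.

12.57

Schedule: | idle 0-1 | T1 1-8 | T2 8-17 | T5 17-19 | T4 19-21 | T3 21-32 | T7 32-42 | T6 42-54 |
Completion: T1=8  T2=17  T3=32  T4=21  T5=19  T6=54  T7=42
Waiting times: T1=0, T2=5, T3=16, T4=12, T5=9, T6=29, T7=17
Average waiting = (0+5+16+12+9+29+17) / 7 = 88/7 = 12.57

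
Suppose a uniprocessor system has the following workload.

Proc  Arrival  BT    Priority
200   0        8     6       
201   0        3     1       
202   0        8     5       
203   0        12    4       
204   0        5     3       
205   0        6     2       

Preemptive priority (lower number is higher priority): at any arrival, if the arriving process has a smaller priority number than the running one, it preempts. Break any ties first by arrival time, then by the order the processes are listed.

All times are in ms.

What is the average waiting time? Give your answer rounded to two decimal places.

14.33

Gantt: | 201 0-3 | 205 3-9 | 204 9-14 | 203 14-26 | 202 26-34 | 200 34-42 |
Completion: 200=42  201=3  202=34  203=26  204=14  205=9
Turnaround (C−A): 200=42  201=3  202=34  203=26  204=14  205=9
Waiting times: 200=34, 201=0, 202=26, 203=14, 204=9, 205=3
Average waiting = (34+0+26+14+9+3) / 6 = 86/6 = 14.33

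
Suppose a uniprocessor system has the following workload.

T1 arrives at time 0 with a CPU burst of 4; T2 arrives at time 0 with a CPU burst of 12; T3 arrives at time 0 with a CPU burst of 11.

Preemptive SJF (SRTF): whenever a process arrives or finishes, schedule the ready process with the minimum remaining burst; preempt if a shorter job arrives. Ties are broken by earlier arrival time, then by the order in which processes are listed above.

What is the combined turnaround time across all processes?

Schedule: | T1 0-4 | T3 4-15 | T2 15-27 |
Completion: T1=4  T2=27  T3=15
Turnaround = completion − arrival: T1=4, T2=27, T3=15
Total turnaround = 4 + 27 + 15 = 46

46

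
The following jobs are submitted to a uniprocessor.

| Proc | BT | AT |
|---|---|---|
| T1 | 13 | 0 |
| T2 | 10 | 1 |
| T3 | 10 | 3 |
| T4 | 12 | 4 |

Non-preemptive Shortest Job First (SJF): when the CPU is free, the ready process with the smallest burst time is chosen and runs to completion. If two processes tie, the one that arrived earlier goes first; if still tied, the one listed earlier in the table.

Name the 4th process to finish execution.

T4

Gantt: | T1 0-13 | T2 13-23 | T3 23-33 | T4 33-45 |
Completion: T1=13  T2=23  T3=33  T4=45
Turnaround (C−A): T1=13  T2=22  T3=30  T4=41
Finish order: T1 → T2 → T3 → T4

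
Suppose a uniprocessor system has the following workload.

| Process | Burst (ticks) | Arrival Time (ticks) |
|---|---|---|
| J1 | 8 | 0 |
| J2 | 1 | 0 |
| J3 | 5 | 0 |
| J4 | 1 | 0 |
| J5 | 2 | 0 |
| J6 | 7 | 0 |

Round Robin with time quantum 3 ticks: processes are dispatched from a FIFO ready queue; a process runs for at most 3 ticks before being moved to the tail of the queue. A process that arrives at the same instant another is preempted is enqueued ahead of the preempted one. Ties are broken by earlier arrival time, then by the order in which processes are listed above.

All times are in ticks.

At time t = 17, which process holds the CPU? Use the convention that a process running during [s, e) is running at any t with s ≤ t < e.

Gantt: | J1 0-3 | J2 3-4 | J3 4-7 | J4 7-8 | J5 8-10 | J6 10-13 | J1 13-16 | J3 16-18 | J6 18-21 | J1 21-23 | J6 23-24 |
Completion: J1=23  J2=4  J3=18  J4=8  J5=10  J6=24

J3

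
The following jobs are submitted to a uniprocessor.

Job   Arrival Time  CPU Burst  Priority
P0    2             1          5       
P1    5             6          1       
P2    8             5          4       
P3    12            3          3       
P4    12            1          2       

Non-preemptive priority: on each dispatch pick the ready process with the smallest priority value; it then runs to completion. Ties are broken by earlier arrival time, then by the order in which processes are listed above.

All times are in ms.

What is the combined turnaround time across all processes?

28

Timeline: | idle 0-2 | P0 2-3 | idle 3-5 | P1 5-11 | P2 11-16 | P4 16-17 | P3 17-20 |
Completion: P0=3  P1=11  P2=16  P3=20  P4=17
Turnaround (C−A): P0=1  P1=6  P2=8  P3=8  P4=5
Turnaround = completion − arrival: P0=1, P1=6, P2=8, P3=8, P4=5
Total turnaround = 1 + 6 + 8 + 8 + 5 = 28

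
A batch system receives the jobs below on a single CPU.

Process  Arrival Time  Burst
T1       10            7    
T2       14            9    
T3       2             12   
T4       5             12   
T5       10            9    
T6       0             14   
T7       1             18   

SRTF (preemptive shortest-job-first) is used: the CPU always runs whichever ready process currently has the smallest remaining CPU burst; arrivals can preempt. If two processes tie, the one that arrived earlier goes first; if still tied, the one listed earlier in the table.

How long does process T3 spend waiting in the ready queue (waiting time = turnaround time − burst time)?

Timeline: | T6 0-14 | T1 14-21 | T5 21-30 | T2 30-39 | T3 39-51 | T4 51-63 | T7 63-81 |
Completion: T1=21  T2=39  T3=51  T4=63  T5=30  T6=14  T7=81
Turnaround (C−A): T1=11  T2=25  T3=49  T4=58  T5=20  T6=14  T7=80
Waiting(T3) = turnaround − burst = 49 − 12 = 37

37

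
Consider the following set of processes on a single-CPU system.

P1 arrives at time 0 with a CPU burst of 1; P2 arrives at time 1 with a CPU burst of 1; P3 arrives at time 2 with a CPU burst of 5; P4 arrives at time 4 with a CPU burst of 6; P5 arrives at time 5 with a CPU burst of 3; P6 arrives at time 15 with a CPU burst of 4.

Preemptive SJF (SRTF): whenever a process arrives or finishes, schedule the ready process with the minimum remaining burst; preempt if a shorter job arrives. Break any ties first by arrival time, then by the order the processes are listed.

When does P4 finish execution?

Timeline: | P1 0-1 | P2 1-2 | P3 2-7 | P5 7-10 | P4 10-16 | P6 16-20 |
Completion: P1=1  P2=2  P3=7  P4=16  P5=10  P6=20
Turnaround (C−A): P1=1  P2=1  P3=5  P4=12  P5=5  P6=5

16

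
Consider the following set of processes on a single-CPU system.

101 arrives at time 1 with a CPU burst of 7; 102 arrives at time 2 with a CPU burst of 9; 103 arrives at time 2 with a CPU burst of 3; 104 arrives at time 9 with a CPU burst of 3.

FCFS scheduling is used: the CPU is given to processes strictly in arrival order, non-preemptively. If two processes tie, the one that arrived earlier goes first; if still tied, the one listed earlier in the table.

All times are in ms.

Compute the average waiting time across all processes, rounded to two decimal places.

8.00

Gantt: | idle 0-1 | 101 1-8 | 102 8-17 | 103 17-20 | 104 20-23 |
Completion: 101=8  102=17  103=20  104=23
Turnaround (C−A): 101=7  102=15  103=18  104=14
Waiting times: 101=0, 102=6, 103=15, 104=11
Average waiting = (0+6+15+11) / 4 = 32/4 = 8.00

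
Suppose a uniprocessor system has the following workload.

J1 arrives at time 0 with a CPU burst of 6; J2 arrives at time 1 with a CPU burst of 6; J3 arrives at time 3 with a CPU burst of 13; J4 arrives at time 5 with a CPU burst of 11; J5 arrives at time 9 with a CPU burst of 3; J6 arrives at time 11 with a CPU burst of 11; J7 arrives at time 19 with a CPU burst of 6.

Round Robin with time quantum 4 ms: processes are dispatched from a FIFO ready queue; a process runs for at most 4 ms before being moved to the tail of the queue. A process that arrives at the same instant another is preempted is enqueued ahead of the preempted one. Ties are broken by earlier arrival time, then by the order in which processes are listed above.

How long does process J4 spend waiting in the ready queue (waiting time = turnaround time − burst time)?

34

Timeline: | J1 0-4 | J2 4-8 | J3 8-12 | J1 12-14 | J4 14-18 | J2 18-20 | J5 20-23 | J6 23-27 | J3 27-31 | J4 31-35 | J7 35-39 | J6 39-43 | J3 43-47 | J4 47-50 | J7 50-52 | J6 52-55 | J3 55-56 |
Completion: J1=14  J2=20  J3=56  J4=50  J5=23  J6=55  J7=52
Turnaround (C−A): J1=14  J2=19  J3=53  J4=45  J5=14  J6=44  J7=33
Waiting(J4) = turnaround − burst = 45 − 11 = 34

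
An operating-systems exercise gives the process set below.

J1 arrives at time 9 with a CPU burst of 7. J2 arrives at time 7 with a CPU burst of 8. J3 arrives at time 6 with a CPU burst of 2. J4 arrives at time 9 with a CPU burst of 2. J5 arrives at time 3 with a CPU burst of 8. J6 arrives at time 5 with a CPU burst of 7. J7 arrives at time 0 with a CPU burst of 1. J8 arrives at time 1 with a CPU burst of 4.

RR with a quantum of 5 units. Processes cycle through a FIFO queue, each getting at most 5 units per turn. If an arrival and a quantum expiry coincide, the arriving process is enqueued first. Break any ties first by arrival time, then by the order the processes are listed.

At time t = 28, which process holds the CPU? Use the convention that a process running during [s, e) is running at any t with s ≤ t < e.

J4

Gantt: | J7 0-1 | J8 1-5 | J5 5-10 | J6 10-15 | J3 15-17 | J2 17-22 | J1 22-27 | J4 27-29 | J5 29-32 | J6 32-34 | J2 34-37 | J1 37-39 |
Completion: J1=39  J2=37  J3=17  J4=29  J5=32  J6=34  J7=1  J8=5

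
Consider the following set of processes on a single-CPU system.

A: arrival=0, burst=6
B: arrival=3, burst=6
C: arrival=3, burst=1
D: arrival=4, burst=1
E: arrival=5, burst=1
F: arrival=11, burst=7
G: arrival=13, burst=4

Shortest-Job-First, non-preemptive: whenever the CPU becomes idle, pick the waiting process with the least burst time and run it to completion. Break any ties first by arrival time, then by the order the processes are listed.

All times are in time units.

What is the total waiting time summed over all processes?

Schedule: | A 0-6 | C 6-7 | D 7-8 | E 8-9 | B 9-15 | G 15-19 | F 19-26 |
Completion: A=6  B=15  C=7  D=8  E=9  F=26  G=19
Waiting = turnaround − burst: A=0, B=6, C=3, D=3, E=3, F=8, G=2
Total waiting = 0 + 6 + 3 + 3 + 3 + 8 + 2 = 25

25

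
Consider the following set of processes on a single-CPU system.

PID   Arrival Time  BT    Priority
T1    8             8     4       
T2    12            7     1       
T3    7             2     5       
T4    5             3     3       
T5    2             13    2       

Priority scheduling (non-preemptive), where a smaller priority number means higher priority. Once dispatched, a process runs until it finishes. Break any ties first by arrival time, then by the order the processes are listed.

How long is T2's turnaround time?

10

Timeline: | idle 0-2 | T5 2-15 | T2 15-22 | T4 22-25 | T1 25-33 | T3 33-35 |
Completion: T1=33  T2=22  T3=35  T4=25  T5=15
Turnaround(T2) = completion − arrival = 22 − 12 = 10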